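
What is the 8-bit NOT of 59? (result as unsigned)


~0b111011 = 0b11000100 = 196 (8-bit unsigned)

196


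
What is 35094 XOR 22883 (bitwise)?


0b1000100100010110 ^ 0b101100101100011 = 0b1101000001110101 = 53365

53365


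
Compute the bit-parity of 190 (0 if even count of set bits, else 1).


0b10111110 has 6 ones => parity 0

0


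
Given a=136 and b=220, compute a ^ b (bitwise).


136 ^ 220 = 84

84


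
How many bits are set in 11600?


0b10110101010000 has 6 set bits

6


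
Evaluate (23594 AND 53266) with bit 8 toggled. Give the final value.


Step 1: 23594 & 53266 = 20482
Step 2: 20482 ^ (1 << 8) = 20482 ^ 256 = 20738

20738


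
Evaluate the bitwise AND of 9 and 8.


0b1001 & 0b1000 = 0b1000 = 8

8


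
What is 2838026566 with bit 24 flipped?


2838026566 ^ (1 << 24) = 2838026566 ^ 16777216 = 2821249350

2821249350


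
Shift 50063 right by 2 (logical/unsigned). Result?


0b1100001110001111 >> 2 = 0b11000011100011 = 12515

12515


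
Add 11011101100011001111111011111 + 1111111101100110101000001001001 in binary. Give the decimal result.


11011101100011001111111011111 + 1111111101100110101000001001001 = 10011011011001001111000000101000 = 2607083560

2607083560


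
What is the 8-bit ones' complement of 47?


47 ^ 255 = 208

208


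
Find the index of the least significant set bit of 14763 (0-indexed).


0b11100110101011. Lowest set bit at position 0

0


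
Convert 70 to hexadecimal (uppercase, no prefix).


70 = 46 hex

46


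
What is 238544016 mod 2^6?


238544016 & 63 = 16

16


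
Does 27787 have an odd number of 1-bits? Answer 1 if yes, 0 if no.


0b110110010001011 has 8 ones => parity 0

0


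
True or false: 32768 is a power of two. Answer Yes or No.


0b1000000000000000. Only one bit set => Yes

Yes


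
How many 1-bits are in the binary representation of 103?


0b1100111 has 5 set bits

5


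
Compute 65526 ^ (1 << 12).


65526 ^ (1 << 12) = 65526 ^ 4096 = 61430

61430


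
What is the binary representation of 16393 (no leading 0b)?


16393 = 100000000001001 in binary

100000000001001


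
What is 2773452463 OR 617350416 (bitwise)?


0b10100101010011111000011010101111 | 0b100100110011000000010100010000 = 0b10100101110011111000011110111111 = 2781841343

2781841343


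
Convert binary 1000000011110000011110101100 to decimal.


1000000011110000011110101100 in decimal = 135202732

135202732


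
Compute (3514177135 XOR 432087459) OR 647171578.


Step 1: 3514177135 ^ 432087459 = 3367450572
Step 2: 3367450572 | 647171578 = 4004986878

4004986878


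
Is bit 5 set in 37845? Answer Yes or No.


0b1001001111010101, bit 5 = 0. No

No


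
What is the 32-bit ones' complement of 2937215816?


2937215816 ^ 4294967295 = 1357751479

1357751479


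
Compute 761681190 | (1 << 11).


761681190 | (1 << 11) = 761681190 | 2048 = 761683238

761683238


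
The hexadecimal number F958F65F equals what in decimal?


F958F65F hex = 4183357023 decimal

4183357023


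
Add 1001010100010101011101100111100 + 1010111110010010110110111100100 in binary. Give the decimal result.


1001010100010101011101100111100 + 1010111110010010110110111100100 = 10100010010101000010100100100000 = 2723424544

2723424544


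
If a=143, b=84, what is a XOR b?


143 ^ 84 = 219

219


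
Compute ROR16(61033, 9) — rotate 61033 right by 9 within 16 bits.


Rotate 0b1110111001101001 right by 9 (16-bit) = 0b11010011110111 = 13559

13559


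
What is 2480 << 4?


0b100110110000 << 4 = 0b1001101100000000 = 39680

39680


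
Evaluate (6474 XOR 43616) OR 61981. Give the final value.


Step 1: 6474 ^ 43616 = 45866
Step 2: 45866 | 61981 = 62271

62271


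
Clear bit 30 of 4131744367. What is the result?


4131744367 & ~(1 << 30) = 3058002543

3058002543


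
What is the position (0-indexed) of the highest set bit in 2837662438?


0b10101001001000110100101011100110. Highest set bit at position 31

31


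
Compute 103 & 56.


0b1100111 & 0b111000 = 0b100000 = 32

32


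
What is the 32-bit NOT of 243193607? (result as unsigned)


~0b1110011111101101011100000111 = 0b11110001100000010010100011111000 = 4051773688 (32-bit unsigned)

4051773688


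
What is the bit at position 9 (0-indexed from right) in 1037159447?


0b111101110100011100110000010111, position 9 = 0

0


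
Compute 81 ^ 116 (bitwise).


0b1010001 ^ 0b1110100 = 0b100101 = 37

37


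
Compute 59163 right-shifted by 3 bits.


0b1110011100011011 >> 3 = 0b1110011100011 = 7395

7395


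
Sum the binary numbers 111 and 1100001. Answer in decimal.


111 + 1100001 = 1101000 = 104

104


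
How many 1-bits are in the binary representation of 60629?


0b1110110011010101 has 10 set bits

10


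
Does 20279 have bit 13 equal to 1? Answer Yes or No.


0b100111100110111, bit 13 = 0. No

No


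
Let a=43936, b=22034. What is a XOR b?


43936 ^ 22034 = 64946

64946


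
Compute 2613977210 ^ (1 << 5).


2613977210 ^ (1 << 5) = 2613977210 ^ 32 = 2613977178

2613977178


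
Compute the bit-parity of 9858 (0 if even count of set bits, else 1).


0b10011010000010 has 5 ones => parity 1

1


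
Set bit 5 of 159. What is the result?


159 | (1 << 5) = 159 | 32 = 191

191


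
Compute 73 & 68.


0b1001001 & 0b1000100 = 0b1000000 = 64

64


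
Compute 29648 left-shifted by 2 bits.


0b111001111010000 << 2 = 0b11100111101000000 = 118592

118592


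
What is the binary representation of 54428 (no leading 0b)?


54428 = 1101010010011100 in binary

1101010010011100


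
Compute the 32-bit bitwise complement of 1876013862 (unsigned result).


~0b1101111110100011011001100100110 = 0b10010000001011100100110011011001 = 2418953433 (32-bit unsigned)

2418953433


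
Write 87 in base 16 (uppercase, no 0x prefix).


87 = 57 hex

57


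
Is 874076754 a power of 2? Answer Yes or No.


0b110100000110010101101001010010. Multiple bits set => No

No


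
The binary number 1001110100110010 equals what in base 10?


1001110100110010 in decimal = 40242

40242


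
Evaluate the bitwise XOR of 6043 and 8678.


0b1011110011011 ^ 0b10000111100110 = 0b11011001111101 = 13949

13949


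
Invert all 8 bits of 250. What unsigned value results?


250 ^ 255 = 5

5


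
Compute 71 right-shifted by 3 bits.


0b1000111 >> 3 = 0b1000 = 8

8


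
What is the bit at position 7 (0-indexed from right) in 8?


0b1000, position 7 = 0

0


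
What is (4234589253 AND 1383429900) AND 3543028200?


Step 1: 4234589253 & 1383429900 = 1348744196
Step 2: 1348744196 & 3543028200 = 1344540672

1344540672


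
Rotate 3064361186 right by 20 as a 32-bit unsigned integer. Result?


Rotate 0b10110110101001100111000011100010 right by 20 (32-bit) = 0b1100111000011100010101101101010 = 1728981866

1728981866


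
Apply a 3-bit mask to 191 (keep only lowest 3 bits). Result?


191 & 7 = 7

7


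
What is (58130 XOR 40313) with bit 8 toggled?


Step 1: 58130 ^ 40313 = 32363
Step 2: 32363 ^ (1 << 8) = 32363 ^ 256 = 32619

32619


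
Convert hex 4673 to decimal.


4673 hex = 18035 decimal

18035


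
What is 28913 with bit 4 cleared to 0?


28913 & ~(1 << 4) = 28897

28897


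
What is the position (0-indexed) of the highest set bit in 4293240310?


0b11111111111001011010010111110110. Highest set bit at position 31

31


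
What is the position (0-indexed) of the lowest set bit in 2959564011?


0b10110000011001110101110011101011. Lowest set bit at position 0

0


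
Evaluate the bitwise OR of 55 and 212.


0b110111 | 0b11010100 = 0b11110111 = 247

247


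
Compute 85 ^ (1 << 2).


85 ^ (1 << 2) = 85 ^ 4 = 81

81


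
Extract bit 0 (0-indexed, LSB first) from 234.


0b11101010, position 0 = 0

0


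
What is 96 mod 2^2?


96 & 3 = 0

0


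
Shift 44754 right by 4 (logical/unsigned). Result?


0b1010111011010010 >> 4 = 0b101011101101 = 2797

2797


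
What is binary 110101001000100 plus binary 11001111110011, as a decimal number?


110101001000100 + 11001111110011 = 1001111000110111 = 40503

40503


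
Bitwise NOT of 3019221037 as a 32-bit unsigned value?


~0b10110011111101011010100000101101 = 0b1001100000010100101011111010010 = 1275746258 (32-bit unsigned)

1275746258


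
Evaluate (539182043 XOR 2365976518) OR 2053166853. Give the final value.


Step 1: 539182043 ^ 2365976518 = 2904992797
Step 2: 2904992797 | 2053166853 = 4284940061

4284940061


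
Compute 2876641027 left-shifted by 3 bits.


0b10101011011101100000111100000011 << 3 = 0b10101011011101100000111100000011000 = 23013128216

23013128216


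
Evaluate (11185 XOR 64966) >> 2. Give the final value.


Step 1: 11185 ^ 64966 = 54903
Step 2: 54903 >> 2 = 13725

13725


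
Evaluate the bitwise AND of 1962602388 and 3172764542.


0b1110100111110101110111110010100 & 0b10111101000111001000101101111110 = 0b110100000110001000101100010100 = 874023700

874023700


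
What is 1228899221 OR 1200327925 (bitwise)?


0b1001001001111111000001110010101 | 0b1000111100010111000110011110101 = 0b1001111101111111000111111110101 = 1337954293

1337954293


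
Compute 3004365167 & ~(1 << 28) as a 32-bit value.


3004365167 & ~(1 << 28) = 2735929711

2735929711


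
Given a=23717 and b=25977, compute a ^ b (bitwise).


23717 ^ 25977 = 14812

14812


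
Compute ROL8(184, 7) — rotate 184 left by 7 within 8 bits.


Rotate 0b10111000 left by 7 (8-bit) = 0b1011100 = 92

92


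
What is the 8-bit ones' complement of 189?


189 ^ 255 = 66

66


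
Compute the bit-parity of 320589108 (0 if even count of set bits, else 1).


0b10011000110111100110100110100 has 15 ones => parity 1

1


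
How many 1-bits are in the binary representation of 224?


0b11100000 has 3 set bits

3


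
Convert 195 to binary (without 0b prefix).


195 = 11000011 in binary

11000011


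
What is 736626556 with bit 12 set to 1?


736626556 | (1 << 12) = 736626556 | 4096 = 736630652

736630652


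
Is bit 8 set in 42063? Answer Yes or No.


0b1010010001001111, bit 8 = 0. No

No


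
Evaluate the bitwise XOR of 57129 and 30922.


0b1101111100101001 ^ 0b111100011001010 = 0b1010011111100011 = 42979

42979


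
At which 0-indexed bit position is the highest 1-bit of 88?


0b1011000. Highest set bit at position 6

6


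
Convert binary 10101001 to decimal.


10101001 in decimal = 169

169


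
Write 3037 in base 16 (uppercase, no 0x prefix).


3037 = BDD hex

BDD


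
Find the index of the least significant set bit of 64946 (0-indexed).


0b1111110110110010. Lowest set bit at position 1

1


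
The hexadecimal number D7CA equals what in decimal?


D7CA hex = 55242 decimal

55242


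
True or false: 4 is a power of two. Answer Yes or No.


0b100. Only one bit set => Yes

Yes


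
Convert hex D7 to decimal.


D7 hex = 215 decimal

215


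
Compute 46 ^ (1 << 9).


46 ^ (1 << 9) = 46 ^ 512 = 558

558


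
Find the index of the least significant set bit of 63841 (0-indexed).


0b1111100101100001. Lowest set bit at position 0

0


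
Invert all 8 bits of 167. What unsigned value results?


167 ^ 255 = 88

88


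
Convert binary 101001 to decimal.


101001 in decimal = 41

41


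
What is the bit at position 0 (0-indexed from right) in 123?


0b1111011, position 0 = 1

1


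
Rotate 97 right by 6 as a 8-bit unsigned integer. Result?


Rotate 0b1100001 right by 6 (8-bit) = 0b10000101 = 133

133


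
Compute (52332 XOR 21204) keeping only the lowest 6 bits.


Step 1: 52332 ^ 21204 = 40632
Step 2: 40632 & 63 = 56

56


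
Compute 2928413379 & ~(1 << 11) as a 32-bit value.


2928413379 & ~(1 << 11) = 2928411331

2928411331


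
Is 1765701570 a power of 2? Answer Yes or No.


0b1101001001111100111011111000010. Multiple bits set => No

No


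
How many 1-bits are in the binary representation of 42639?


0b1010011010001111 has 9 set bits

9


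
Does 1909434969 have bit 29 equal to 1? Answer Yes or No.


0b1110001110011111010101001011001, bit 29 = 1. Yes

Yes


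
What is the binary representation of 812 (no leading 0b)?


812 = 1100101100 in binary

1100101100


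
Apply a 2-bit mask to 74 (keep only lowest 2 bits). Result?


74 & 3 = 2

2


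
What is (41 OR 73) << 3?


Step 1: 41 | 73 = 105
Step 2: 105 << 3 = 840

840


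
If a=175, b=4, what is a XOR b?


175 ^ 4 = 171

171


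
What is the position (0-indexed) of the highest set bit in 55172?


0b1101011110000100. Highest set bit at position 15

15


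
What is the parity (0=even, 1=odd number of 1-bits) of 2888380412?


0b10101100001010010010111111111100 has 18 ones => parity 0

0


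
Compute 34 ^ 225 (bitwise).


0b100010 ^ 0b11100001 = 0b11000011 = 195

195


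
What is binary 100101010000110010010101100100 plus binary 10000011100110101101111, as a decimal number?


100101010000110010010101100100 + 10000011100110101101111 = 100101100001001111001011010011 = 629469907

629469907


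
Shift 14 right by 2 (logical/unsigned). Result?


0b1110 >> 2 = 0b11 = 3

3


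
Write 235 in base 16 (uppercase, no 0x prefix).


235 = EB hex

EB


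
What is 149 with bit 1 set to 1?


149 | (1 << 1) = 149 | 2 = 151

151


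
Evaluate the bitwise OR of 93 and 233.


0b1011101 | 0b11101001 = 0b11111101 = 253

253


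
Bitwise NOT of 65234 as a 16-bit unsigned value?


~0b1111111011010010 = 0b100101101 = 301 (16-bit unsigned)

301


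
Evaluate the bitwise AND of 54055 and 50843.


0b1101001100100111 & 0b1100011010011011 = 0b1100001000000011 = 49667

49667


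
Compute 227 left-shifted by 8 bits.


0b11100011 << 8 = 0b1110001100000000 = 58112

58112


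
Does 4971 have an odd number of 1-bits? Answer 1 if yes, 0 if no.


0b1001101101011 has 8 ones => parity 0

0


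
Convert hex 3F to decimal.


3F hex = 63 decimal

63


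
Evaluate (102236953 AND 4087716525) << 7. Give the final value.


Step 1: 102236953 & 4087716525 = 33554953
Step 2: 33554953 << 7 = 4295033984

4295033984


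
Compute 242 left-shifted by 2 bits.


0b11110010 << 2 = 0b1111001000 = 968

968


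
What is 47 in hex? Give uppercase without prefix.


47 = 2F hex

2F


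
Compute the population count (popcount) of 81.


0b1010001 has 3 set bits

3


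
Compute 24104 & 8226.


0b101111000101000 & 0b10000000100010 = 0b100000 = 32

32


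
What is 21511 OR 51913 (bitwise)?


0b101010000000111 | 0b1100101011001001 = 0b1101111011001111 = 57039

57039


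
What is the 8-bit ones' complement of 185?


185 ^ 255 = 70

70


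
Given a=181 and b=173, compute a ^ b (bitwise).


181 ^ 173 = 24

24


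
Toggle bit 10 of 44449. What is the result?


44449 ^ (1 << 10) = 44449 ^ 1024 = 43425

43425


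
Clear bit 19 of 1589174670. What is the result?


1589174670 & ~(1 << 19) = 1588650382

1588650382


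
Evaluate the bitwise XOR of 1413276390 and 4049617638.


0b1010100001111001110001011100110 ^ 0b11110001011000000100001011100110 = 0b10100101010111001010000000000000 = 2774310912

2774310912


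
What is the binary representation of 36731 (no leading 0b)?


36731 = 1000111101111011 in binary

1000111101111011


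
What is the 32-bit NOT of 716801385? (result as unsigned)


~0b101010101110011000010101101001 = 0b11010101010001100111101010010110 = 3578165910 (32-bit unsigned)

3578165910


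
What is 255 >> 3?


0b11111111 >> 3 = 0b11111 = 31

31


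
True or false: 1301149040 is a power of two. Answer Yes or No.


0b1001101100011011111010101110000. Multiple bits set => No

No


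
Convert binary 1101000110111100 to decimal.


1101000110111100 in decimal = 53692

53692


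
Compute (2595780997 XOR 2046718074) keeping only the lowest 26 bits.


Step 1: 2595780997 ^ 2046718074 = 3813018111
Step 2: 3813018111 & 67108863 = 54921727

54921727


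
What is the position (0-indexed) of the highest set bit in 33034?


0b1000000100001010. Highest set bit at position 15

15


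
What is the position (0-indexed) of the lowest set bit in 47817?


0b1011101011001001. Lowest set bit at position 0

0


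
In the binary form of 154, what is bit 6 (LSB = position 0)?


0b10011010, position 6 = 0

0


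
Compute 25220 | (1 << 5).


25220 | (1 << 5) = 25220 | 32 = 25252

25252


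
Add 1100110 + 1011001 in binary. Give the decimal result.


1100110 + 1011001 = 10111111 = 191

191


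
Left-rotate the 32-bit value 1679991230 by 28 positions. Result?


Rotate 0b1100100001000101010000110111110 left by 28 (32-bit) = 0b11100110010000100010101000011011 = 3863095835

3863095835


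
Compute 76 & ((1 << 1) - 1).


76 & 1 = 0

0


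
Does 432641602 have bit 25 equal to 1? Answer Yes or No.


0b11001110010011001011001000010, bit 25 = 0. No

No


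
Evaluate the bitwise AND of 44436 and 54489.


0b1010110110010100 & 0b1101010011011001 = 0b1000010010010000 = 33936

33936


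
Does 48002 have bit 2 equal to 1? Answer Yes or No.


0b1011101110000010, bit 2 = 0. No

No


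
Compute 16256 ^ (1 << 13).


16256 ^ (1 << 13) = 16256 ^ 8192 = 8064

8064


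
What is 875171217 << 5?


0b110100001010100000110110010001 << 5 = 0b11010000101010000011011001000100000 = 28005478944

28005478944


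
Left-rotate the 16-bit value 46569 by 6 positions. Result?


Rotate 0b1011010111101001 left by 6 (16-bit) = 0b111101001101101 = 31341

31341


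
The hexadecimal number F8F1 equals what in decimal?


F8F1 hex = 63729 decimal

63729


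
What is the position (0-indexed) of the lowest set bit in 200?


0b11001000. Lowest set bit at position 3

3


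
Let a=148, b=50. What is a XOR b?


148 ^ 50 = 166

166


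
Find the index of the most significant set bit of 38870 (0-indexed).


0b1001011111010110. Highest set bit at position 15

15


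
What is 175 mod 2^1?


175 & 1 = 1

1


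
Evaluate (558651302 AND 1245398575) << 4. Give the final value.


Step 1: 558651302 & 1245398575 = 542246
Step 2: 542246 << 4 = 8675936

8675936


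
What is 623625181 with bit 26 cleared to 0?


623625181 & ~(1 << 26) = 556516317

556516317


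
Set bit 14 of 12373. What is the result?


12373 | (1 << 14) = 12373 | 16384 = 28757

28757


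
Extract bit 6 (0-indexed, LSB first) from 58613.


0b1110010011110101, position 6 = 1

1


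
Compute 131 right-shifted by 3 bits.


0b10000011 >> 3 = 0b10000 = 16

16


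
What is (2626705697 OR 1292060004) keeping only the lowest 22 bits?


Step 1: 2626705697 | 1292060004 = 3717422437
Step 2: 3717422437 & 4194303 = 1269093

1269093


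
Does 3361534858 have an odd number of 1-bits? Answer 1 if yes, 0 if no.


0b11001000010111001111001110001010 has 16 ones => parity 0

0


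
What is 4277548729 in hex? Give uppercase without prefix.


4277548729 = FEF636B9 hex

FEF636B9


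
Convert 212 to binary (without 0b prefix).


212 = 11010100 in binary

11010100


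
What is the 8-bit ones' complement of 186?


186 ^ 255 = 69

69


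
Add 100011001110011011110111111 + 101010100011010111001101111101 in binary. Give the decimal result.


100011001110011011110111111 + 101010100011010111001101111101 = 101110111101001010101100111100 = 787786556

787786556


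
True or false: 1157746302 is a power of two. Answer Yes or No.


0b1000101000000011100111001111110. Multiple bits set => No

No


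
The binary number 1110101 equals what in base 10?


1110101 in decimal = 117

117


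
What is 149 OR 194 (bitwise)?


0b10010101 | 0b11000010 = 0b11010111 = 215

215


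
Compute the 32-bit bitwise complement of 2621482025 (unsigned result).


~0b10011100010000001010010000101001 = 0b1100011101111110101101111010110 = 1673485270 (32-bit unsigned)

1673485270


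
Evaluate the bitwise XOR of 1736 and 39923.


0b11011001000 ^ 0b1001101111110011 = 0b1001110100111011 = 40251

40251


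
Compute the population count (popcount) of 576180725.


0b100010010101111101000111110101 has 17 set bits

17


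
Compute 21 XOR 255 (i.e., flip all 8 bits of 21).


21 ^ 255 = 234

234


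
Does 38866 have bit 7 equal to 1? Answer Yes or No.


0b1001011111010010, bit 7 = 1. Yes

Yes


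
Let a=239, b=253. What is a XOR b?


239 ^ 253 = 18

18


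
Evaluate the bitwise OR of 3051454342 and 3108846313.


0b10110101111000010111111110000110 | 0b10111001010011010011101011101001 = 0b10111101111011010111111111101111 = 3186458607

3186458607


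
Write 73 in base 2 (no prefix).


73 = 1001001 in binary

1001001


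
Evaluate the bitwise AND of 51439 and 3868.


0b1100100011101111 & 0b111100011100 = 0b100000001100 = 2060

2060


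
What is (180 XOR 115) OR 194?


Step 1: 180 ^ 115 = 199
Step 2: 199 | 194 = 199

199


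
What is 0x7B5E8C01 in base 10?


7B5E8C01 hex = 2069793793 decimal

2069793793


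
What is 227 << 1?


0b11100011 << 1 = 0b111000110 = 454

454


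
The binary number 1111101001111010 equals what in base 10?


1111101001111010 in decimal = 64122

64122


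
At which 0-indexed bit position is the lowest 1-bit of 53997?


0b1101001011101101. Lowest set bit at position 0

0


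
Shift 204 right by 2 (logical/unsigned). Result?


0b11001100 >> 2 = 0b110011 = 51

51


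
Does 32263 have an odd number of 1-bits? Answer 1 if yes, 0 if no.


0b111111000000111 has 9 ones => parity 1

1


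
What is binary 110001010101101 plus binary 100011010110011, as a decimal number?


110001010101101 + 100011010110011 = 1010100101100000 = 43360

43360


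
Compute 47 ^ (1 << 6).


47 ^ (1 << 6) = 47 ^ 64 = 111

111


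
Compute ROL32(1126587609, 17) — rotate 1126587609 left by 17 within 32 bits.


Rotate 0b1000011001001100101110011011001 left by 17 (32-bit) = 0b10111001101100101000011001001100 = 3115484748

3115484748


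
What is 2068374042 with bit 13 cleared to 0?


2068374042 & ~(1 << 13) = 2068365850

2068365850


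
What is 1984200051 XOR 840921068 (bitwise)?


0b1110110010001000111110101110011 ^ 0b110010000111110110111111101100 = 0b1000100010110110001001010011111 = 1146819231

1146819231


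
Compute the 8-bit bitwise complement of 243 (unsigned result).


~0b11110011 = 0b1100 = 12 (8-bit unsigned)

12


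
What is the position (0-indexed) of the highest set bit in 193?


0b11000001. Highest set bit at position 7

7


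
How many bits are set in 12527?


0b11000011101111 has 9 set bits

9


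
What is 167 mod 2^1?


167 & 1 = 1

1


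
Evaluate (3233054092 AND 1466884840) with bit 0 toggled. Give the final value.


Step 1: 3233054092 & 1466884840 = 1076125832
Step 2: 1076125832 ^ (1 << 0) = 1076125832 ^ 1 = 1076125833

1076125833


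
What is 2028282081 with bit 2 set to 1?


2028282081 | (1 << 2) = 2028282081 | 4 = 2028282085

2028282085


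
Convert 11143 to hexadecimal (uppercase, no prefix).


11143 = 2B87 hex

2B87


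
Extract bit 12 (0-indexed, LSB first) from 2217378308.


0b10000100001010101000001000000100, position 12 = 0

0


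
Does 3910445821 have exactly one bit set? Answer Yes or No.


0b11101001000101001010101011111101. Multiple bits set => No

No


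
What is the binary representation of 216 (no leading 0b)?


216 = 11011000 in binary

11011000


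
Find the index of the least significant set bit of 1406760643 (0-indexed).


0b1010011110110010111011011000011. Lowest set bit at position 0

0


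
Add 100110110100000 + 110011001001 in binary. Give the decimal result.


100110110100000 + 110011001001 = 101101001101001 = 23145

23145


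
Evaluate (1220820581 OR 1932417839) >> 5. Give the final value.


Step 1: 1220820581 | 1932417839 = 2079227759
Step 2: 2079227759 >> 5 = 64975867

64975867


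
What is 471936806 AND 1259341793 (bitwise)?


0b11100001000010010111100100110 & 0b1001011000100000000011111100001 = 0b1000000000000000011100100000 = 134219552

134219552


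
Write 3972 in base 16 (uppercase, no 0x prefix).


3972 = F84 hex

F84


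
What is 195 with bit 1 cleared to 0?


195 & ~(1 << 1) = 193

193


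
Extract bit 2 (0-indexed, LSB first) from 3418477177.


0b11001011110000011101001001111001, position 2 = 0

0


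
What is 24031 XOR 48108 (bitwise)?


0b101110111011111 ^ 0b1011101111101100 = 0b1110011000110011 = 58931

58931


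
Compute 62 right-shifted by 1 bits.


0b111110 >> 1 = 0b11111 = 31

31


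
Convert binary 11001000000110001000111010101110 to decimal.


11001000000110001000111010101110 in decimal = 3357052590

3357052590


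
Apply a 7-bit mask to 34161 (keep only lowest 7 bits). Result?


34161 & 127 = 113

113


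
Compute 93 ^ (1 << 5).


93 ^ (1 << 5) = 93 ^ 32 = 125

125


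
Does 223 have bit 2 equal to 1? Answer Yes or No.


0b11011111, bit 2 = 1. Yes

Yes


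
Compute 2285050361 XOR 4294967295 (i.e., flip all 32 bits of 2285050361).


2285050361 ^ 4294967295 = 2009916934

2009916934


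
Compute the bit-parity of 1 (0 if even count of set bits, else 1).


0b1 has 1 ones => parity 1

1


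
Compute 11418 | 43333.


0b10110010011010 | 0b1010100101000101 = 0b1010110111011111 = 44511

44511


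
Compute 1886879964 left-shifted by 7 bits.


0b1110000011101111000000011011100 << 7 = 0b11100000111011110000000110111000000000 = 241520635392

241520635392


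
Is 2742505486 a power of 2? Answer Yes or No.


0b10100011011101110101000000001110. Multiple bits set => No

No


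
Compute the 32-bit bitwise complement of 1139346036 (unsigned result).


~0b1000011111010010000101001110100 = 0b10111100000101101111010110001011 = 3155621259 (32-bit unsigned)

3155621259


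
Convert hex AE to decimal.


AE hex = 174 decimal

174


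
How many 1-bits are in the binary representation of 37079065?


0b10001101011100100000011001 has 11 set bits

11


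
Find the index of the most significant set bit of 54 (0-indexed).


0b110110. Highest set bit at position 5

5


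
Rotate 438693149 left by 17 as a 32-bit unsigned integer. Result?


Rotate 0b11010001001011110110100011101 left by 17 (32-bit) = 0b11011010001110100011010001001011 = 3661247563

3661247563


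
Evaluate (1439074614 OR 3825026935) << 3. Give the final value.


Step 1: 1439074614 | 3825026935 = 4160737143
Step 2: 4160737143 << 3 = 33285897144

33285897144


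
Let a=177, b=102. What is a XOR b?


177 ^ 102 = 215

215


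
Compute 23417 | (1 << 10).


23417 | (1 << 10) = 23417 | 1024 = 24441

24441


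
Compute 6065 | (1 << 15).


6065 | (1 << 15) = 6065 | 32768 = 38833

38833


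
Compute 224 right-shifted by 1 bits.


0b11100000 >> 1 = 0b1110000 = 112

112


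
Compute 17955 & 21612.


0b100011000100011 & 0b101010001101100 = 0b100010000100000 = 17440

17440


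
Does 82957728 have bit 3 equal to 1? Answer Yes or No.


0b100111100011101010110100000, bit 3 = 0. No

No


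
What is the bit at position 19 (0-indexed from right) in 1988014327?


0b1110110011111101011000011110111, position 19 = 1

1


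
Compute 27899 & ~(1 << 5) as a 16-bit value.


27899 & ~(1 << 5) = 27867

27867


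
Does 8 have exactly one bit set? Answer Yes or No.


0b1000. Only one bit set => Yes

Yes


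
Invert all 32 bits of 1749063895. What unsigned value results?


1749063895 ^ 4294967295 = 2545903400

2545903400


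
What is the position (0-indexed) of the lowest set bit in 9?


0b1001. Lowest set bit at position 0

0


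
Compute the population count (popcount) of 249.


0b11111001 has 6 set bits

6


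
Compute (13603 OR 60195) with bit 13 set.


Step 1: 13603 | 60195 = 65315
Step 2: 65315 | (1 << 13) = 65315 | 8192 = 65315

65315


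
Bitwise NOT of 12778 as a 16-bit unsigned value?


~0b11000111101010 = 0b1100111000010101 = 52757 (16-bit unsigned)

52757


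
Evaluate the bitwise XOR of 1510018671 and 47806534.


0b1011010000000010000111001101111 ^ 0b10110110010111100001000110 = 0b1011000110110000111011000101001 = 1490581033

1490581033


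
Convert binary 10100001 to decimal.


10100001 in decimal = 161

161


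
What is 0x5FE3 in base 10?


5FE3 hex = 24547 decimal

24547


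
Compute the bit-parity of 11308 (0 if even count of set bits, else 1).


0b10110000101100 has 6 ones => parity 0

0


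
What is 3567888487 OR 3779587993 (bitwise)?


0b11010100101010011010100001100111 | 0b11100001010001111110111110011001 = 0b11110101111011111110111111111111 = 4126142463

4126142463


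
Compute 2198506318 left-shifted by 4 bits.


0b10000011000010101000101101001110 << 4 = 0b100000110000101010001011010011100000 = 35176101088

35176101088


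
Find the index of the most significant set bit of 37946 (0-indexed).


0b1001010000111010. Highest set bit at position 15

15


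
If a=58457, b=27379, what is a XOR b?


58457 ^ 27379 = 36522

36522


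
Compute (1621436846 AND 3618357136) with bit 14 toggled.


Step 1: 1621436846 & 3618357136 = 1084303744
Step 2: 1084303744 ^ (1 << 14) = 1084303744 ^ 16384 = 1084320128

1084320128


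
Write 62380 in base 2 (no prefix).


62380 = 1111001110101100 in binary

1111001110101100


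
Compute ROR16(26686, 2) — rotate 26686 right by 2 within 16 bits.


Rotate 0b110100000111110 right by 2 (16-bit) = 0b1001101000001111 = 39439

39439


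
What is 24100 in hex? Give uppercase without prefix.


24100 = 5E24 hex

5E24


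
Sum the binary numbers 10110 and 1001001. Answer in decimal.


10110 + 1001001 = 1011111 = 95

95


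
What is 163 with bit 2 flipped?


163 ^ (1 << 2) = 163 ^ 4 = 167

167


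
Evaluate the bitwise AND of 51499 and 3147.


0b1100100100101011 & 0b110001001011 = 0b100000001011 = 2059

2059


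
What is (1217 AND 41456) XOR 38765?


Step 1: 1217 & 41456 = 192
Step 2: 192 ^ 38765 = 38829

38829


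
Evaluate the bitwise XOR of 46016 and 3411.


0b1011001111000000 ^ 0b110101010011 = 0b1011111010010011 = 48787

48787


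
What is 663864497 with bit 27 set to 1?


663864497 | (1 << 27) = 663864497 | 134217728 = 798082225

798082225


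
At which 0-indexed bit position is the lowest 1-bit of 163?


0b10100011. Lowest set bit at position 0

0


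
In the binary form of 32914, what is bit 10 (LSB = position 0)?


0b1000000010010010, position 10 = 0

0


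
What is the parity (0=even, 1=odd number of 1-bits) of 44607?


0b1010111000111111 has 11 ones => parity 1

1


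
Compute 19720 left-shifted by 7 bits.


0b100110100001000 << 7 = 0b1001101000010000000000 = 2524160

2524160


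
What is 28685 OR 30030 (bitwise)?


0b111000000001101 | 0b111010101001110 = 0b111010101001111 = 30031

30031


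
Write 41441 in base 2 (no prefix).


41441 = 1010000111100001 in binary

1010000111100001


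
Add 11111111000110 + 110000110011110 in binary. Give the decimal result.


11111111000110 + 110000110011110 = 1010000101100100 = 41316

41316


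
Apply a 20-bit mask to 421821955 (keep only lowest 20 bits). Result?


421821955 & 1048575 = 294403

294403


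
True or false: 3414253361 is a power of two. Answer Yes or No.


0b11001011100000010101111100110001. Multiple bits set => No

No


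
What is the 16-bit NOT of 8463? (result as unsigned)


~0b10000100001111 = 0b1101111011110000 = 57072 (16-bit unsigned)

57072


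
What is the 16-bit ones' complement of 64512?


64512 ^ 65535 = 1023

1023


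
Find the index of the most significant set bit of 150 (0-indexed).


0b10010110. Highest set bit at position 7

7


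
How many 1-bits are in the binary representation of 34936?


0b1000100001111000 has 6 set bits

6


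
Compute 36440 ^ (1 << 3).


36440 ^ (1 << 3) = 36440 ^ 8 = 36432

36432


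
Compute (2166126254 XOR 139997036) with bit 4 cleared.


Step 1: 2166126254 ^ 139997036 = 2302958018
Step 2: 2302958018 & ~(1 << 4) = 2302958018

2302958018


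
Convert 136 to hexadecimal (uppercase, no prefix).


136 = 88 hex

88


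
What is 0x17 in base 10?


17 hex = 23 decimal

23


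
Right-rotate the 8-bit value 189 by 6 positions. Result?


Rotate 0b10111101 right by 6 (8-bit) = 0b11110110 = 246

246


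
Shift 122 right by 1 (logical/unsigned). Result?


0b1111010 >> 1 = 0b111101 = 61

61


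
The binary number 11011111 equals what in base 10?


11011111 in decimal = 223

223


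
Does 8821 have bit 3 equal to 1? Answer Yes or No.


0b10001001110101, bit 3 = 0. No

No


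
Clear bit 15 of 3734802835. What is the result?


3734802835 & ~(1 << 15) = 3734770067

3734770067


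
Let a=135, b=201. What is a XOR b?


135 ^ 201 = 78

78


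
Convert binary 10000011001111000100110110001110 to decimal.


10000011001111000100110110001110 in decimal = 2201767310

2201767310


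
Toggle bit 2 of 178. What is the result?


178 ^ (1 << 2) = 178 ^ 4 = 182

182


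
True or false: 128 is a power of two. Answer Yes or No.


0b10000000. Only one bit set => Yes

Yes


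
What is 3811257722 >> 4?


0b11100011001010110010110101111010 >> 4 = 0b1110001100101011001011010111 = 238203607

238203607


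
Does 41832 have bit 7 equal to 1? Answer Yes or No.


0b1010001101101000, bit 7 = 0. No

No


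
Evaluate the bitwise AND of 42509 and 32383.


0b1010011000001101 & 0b111111001111111 = 0b10011000001101 = 9741

9741


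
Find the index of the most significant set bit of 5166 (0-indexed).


0b1010000101110. Highest set bit at position 12

12


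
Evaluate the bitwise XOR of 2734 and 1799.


0b101010101110 ^ 0b11100000111 = 0b110110101001 = 3497

3497


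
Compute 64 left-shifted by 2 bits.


0b1000000 << 2 = 0b100000000 = 256

256


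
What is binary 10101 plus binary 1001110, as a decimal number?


10101 + 1001110 = 1100011 = 99

99


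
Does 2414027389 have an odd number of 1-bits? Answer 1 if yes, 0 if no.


0b10001111111000110010001001111101 has 18 ones => parity 0

0


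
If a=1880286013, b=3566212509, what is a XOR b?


1880286013 ^ 3566212509 = 2760046240

2760046240


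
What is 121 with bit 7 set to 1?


121 | (1 << 7) = 121 | 128 = 249

249


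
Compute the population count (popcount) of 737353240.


0b101011111100110001111000011000 has 16 set bits

16


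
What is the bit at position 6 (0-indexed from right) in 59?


0b111011, position 6 = 0

0


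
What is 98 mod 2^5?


98 & 31 = 2

2


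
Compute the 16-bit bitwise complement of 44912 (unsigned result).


~0b1010111101110000 = 0b101000010001111 = 20623 (16-bit unsigned)

20623


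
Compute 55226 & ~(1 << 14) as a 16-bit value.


55226 & ~(1 << 14) = 38842

38842


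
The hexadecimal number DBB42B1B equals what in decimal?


DBB42B1B hex = 3686017819 decimal

3686017819


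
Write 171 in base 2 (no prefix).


171 = 10101011 in binary

10101011


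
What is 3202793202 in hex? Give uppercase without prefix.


3202793202 = BEE6BEF2 hex

BEE6BEF2


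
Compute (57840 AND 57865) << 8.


Step 1: 57840 & 57865 = 57344
Step 2: 57344 << 8 = 14680064

14680064


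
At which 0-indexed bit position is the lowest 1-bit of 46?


0b101110. Lowest set bit at position 1

1


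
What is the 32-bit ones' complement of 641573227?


641573227 ^ 4294967295 = 3653394068

3653394068


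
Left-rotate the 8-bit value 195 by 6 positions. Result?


Rotate 0b11000011 left by 6 (8-bit) = 0b11110000 = 240

240


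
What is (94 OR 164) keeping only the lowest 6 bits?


Step 1: 94 | 164 = 254
Step 2: 254 & 63 = 62

62


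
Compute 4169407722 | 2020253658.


0b11111000100001000001110011101010 | 0b1111000011010101001111111011010 = 0b11111000111011101001111111111010 = 4176388090

4176388090


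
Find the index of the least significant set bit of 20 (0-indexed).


0b10100. Lowest set bit at position 2

2


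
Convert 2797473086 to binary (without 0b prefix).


2797473086 = 10100110101111100000110100111110 in binary

10100110101111100000110100111110


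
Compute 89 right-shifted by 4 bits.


0b1011001 >> 4 = 0b101 = 5

5


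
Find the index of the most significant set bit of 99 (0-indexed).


0b1100011. Highest set bit at position 6

6


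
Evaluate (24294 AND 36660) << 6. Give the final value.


Step 1: 24294 & 36660 = 3620
Step 2: 3620 << 6 = 231680

231680


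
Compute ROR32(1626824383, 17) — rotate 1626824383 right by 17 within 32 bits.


Rotate 0b1100000111101110101111010111111 right by 17 (32-bit) = 0b10101111010111111011000001111011 = 2942283899

2942283899


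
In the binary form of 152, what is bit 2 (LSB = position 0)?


0b10011000, position 2 = 0

0


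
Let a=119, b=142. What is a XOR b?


119 ^ 142 = 249

249


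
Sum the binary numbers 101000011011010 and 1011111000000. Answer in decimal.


101000011011010 + 1011111000000 = 110100010011010 = 26778

26778


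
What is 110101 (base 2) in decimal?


110101 in decimal = 53

53


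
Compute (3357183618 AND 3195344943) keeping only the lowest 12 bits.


Step 1: 3357183618 & 3195344943 = 2282752002
Step 2: 2282752002 & 4095 = 2050

2050


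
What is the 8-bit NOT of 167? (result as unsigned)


~0b10100111 = 0b1011000 = 88 (8-bit unsigned)

88


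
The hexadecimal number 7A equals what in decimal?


7A hex = 122 decimal

122


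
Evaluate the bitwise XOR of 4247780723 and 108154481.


0b11111101001011111111110101110011 ^ 0b110011100100100111001110001 = 0b11111011010111011011001100000010 = 4217221890

4217221890


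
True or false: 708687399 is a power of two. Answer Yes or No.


0b101010001111011011011000100111. Multiple bits set => No

No


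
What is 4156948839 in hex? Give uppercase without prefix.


4156948839 = F7C60167 hex

F7C60167


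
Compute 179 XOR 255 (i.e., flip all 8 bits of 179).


179 ^ 255 = 76

76


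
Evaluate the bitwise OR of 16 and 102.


0b10000 | 0b1100110 = 0b1110110 = 118

118


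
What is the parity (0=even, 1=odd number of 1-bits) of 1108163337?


0b1000010000011010011101100001001 has 12 ones => parity 0

0


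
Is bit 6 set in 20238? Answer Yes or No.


0b100111100001110, bit 6 = 0. No

No


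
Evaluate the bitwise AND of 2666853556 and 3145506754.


0b10011110111101001111010010110100 & 0b10111011011111001001111111000010 = 0b10011010011101001001010010000000 = 2591331456

2591331456


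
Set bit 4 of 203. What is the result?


203 | (1 << 4) = 203 | 16 = 219

219
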